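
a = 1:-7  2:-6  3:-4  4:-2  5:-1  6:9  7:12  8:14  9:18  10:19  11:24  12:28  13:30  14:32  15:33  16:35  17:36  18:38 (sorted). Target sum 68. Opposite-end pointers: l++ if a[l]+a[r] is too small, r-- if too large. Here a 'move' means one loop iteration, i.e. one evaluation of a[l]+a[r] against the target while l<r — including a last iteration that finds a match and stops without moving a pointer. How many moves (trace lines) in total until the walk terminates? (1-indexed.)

13 moves

[1,18] -7+38=31 <68 → l++
[2,18] -6+38=32 <68 → l++
[3,18] -4+38=34 <68 → l++
[4,18] -2+38=36 <68 → l++
[5,18] -1+38=37 <68 → l++
[6,18] 9+38=47 <68 → l++
[7,18] 12+38=50 <68 → l++
[8,18] 14+38=52 <68 → l++
[9,18] 18+38=56 <68 → l++
[10,18] 19+38=57 <68 → l++
[11,18] 24+38=62 <68 → l++
[12,18] 28+38=66 <68 → l++
[13,18] 30+38=68 → found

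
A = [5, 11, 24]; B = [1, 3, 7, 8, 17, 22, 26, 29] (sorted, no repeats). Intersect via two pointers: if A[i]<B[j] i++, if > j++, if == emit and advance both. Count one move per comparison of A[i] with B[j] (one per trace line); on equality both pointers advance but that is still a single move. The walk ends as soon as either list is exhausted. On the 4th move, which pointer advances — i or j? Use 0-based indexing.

j

[i=0,j=0] 5>1 → j++
[i=0,j=1] 5>3 → j++
[i=0,j=2] 5<7 → i++
[i=1,j=2] 11>7 → j++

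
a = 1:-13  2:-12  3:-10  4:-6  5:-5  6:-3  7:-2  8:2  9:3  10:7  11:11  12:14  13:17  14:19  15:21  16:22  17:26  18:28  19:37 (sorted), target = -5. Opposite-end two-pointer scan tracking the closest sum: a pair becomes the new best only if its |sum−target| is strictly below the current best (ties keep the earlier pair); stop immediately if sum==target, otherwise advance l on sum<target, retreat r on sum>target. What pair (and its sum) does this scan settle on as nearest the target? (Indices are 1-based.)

[1,19] -13+37=24 d=29 * → r--
[1,18] -13+28=15 d=20 * → r--
[1,17] -13+26=13 d=18 * → r--
[1,16] -13+22=9 d=14 * → r--
[1,15] -13+21=8 d=13 * → r--
[1,14] -13+19=6 d=11 * → r--
[1,13] -13+17=4 d=9 * → r--
[1,12] -13+14=1 d=6 * → r--
[1,11] -13+11=-2 d=3 * → r--
[1,10] -13+7=-6 d=1 * → l++
[2,10] -12+7=-5 d=0 * → stop

pair (-12, 7) with sum -5 (|Δ|=0)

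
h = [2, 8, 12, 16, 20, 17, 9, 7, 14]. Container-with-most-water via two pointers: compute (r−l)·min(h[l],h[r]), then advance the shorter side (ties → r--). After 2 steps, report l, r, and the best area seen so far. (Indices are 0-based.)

l=2, r=8, best area=56

[0,8] min(2,14)*8=16 best=16 * → l++
[1,8] min(8,14)*7=56 best=56 * → l++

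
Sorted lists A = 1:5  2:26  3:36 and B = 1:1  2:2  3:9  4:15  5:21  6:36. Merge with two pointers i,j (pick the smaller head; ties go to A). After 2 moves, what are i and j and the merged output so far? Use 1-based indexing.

i=1, j=3, merged so far=[1, 2]

[i=1,j=1] A[i]=5>B[j]=1 take 1 → j++
[i=1,j=2] A[i]=5>B[j]=2 take 2 → j++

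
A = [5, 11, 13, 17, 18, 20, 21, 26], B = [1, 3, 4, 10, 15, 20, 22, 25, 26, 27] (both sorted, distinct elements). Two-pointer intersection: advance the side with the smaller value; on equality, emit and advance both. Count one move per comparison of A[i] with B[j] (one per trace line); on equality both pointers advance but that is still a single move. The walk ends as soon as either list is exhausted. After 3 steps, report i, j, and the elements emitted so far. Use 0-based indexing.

i=0, j=3, emitted=[]

[i=0,j=0] 5>1 → j++
[i=0,j=1] 5>3 → j++
[i=0,j=2] 5>4 → j++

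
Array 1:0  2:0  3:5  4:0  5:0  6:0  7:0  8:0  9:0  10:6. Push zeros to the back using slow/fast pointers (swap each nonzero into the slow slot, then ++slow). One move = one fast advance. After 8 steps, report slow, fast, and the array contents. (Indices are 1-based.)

(s=1,f=1) a[fast]=0 → fast++
(s=1,f=2) a[fast]=0 → fast++
(s=1,f=3) a[fast]=5≠0 swap→a[1]=5 → slow++,fast++
(s=2,f=4) a[fast]=0 → fast++
(s=2,f=5) a[fast]=0 → fast++
(s=2,f=6) a[fast]=0 → fast++
(s=2,f=7) a[fast]=0 → fast++
(s=2,f=8) a[fast]=0 → fast++

slow=2, fast=9, a=[5, 0, 0, 0, 0, 0, 0, 0, 0, 6]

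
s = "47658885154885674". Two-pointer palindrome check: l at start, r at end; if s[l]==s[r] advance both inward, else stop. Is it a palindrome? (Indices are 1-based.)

not a palindrome (mismatch at 7,11)

l=1 r=17: '4'=='4', l++,r--
l=2 r=16: '7'=='7', l++,r--
l=3 r=15: '6'=='6', l++,r--
l=4 r=14: '5'=='5', l++,r--
l=5 r=13: '8'=='8', l++,r--
l=6 r=12: '8'=='8', l++,r--
l=7 r=11: '8'!='4', stop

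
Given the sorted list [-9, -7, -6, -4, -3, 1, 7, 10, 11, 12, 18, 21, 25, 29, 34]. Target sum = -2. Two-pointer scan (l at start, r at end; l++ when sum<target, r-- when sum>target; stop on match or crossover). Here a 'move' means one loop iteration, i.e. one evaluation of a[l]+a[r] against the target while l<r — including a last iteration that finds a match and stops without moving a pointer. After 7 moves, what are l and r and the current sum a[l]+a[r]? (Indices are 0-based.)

l=0 r=14: -9+34=25 >-2, r--
l=0 r=13: -9+29=20 >-2, r--
l=0 r=12: -9+25=16 >-2, r--
l=0 r=11: -9+21=12 >-2, r--
l=0 r=10: -9+18=9 >-2, r--
l=0 r=9: -9+12=3 >-2, r--
l=0 r=8: -9+11=2 >-2, r--

l=0, r=7, sum=1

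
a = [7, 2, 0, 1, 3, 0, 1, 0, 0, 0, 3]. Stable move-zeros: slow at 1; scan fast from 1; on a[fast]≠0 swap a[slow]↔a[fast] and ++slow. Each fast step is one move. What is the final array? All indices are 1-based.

[7, 2, 1, 3, 1, 3, 0, 0, 0, 0, 0]

slow=1 fast=1: a[fast]=7≠0 swap→a[1]=7, slow++,fast++
slow=2 fast=2: a[fast]=2≠0 swap→a[2]=2, slow++,fast++
slow=3 fast=3: a[fast]=0, fast++
slow=3 fast=4: a[fast]=1≠0 swap→a[3]=1, slow++,fast++
slow=4 fast=5: a[fast]=3≠0 swap→a[4]=3, slow++,fast++
slow=5 fast=6: a[fast]=0, fast++
slow=5 fast=7: a[fast]=1≠0 swap→a[5]=1, slow++,fast++
slow=6 fast=8: a[fast]=0, fast++
slow=6 fast=9: a[fast]=0, fast++
slow=6 fast=10: a[fast]=0, fast++
slow=6 fast=11: a[fast]=3≠0 swap→a[6]=3, slow++,fast++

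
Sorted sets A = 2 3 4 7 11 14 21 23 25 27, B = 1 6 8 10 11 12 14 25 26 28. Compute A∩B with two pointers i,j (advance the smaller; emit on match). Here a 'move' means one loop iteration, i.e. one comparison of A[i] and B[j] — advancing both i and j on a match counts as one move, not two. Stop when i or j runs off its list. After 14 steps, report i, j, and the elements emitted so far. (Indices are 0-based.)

[i=0,j=0] 2>1 → j++
[i=0,j=1] 2<6 → i++
[i=1,j=1] 3<6 → i++
[i=2,j=1] 4<6 → i++
[i=3,j=1] 7>6 → j++
[i=3,j=2] 7<8 → i++
[i=4,j=2] 11>8 → j++
[i=4,j=3] 11>10 → j++
[i=4,j=4] 11==11 emit → i++,j++
[i=5,j=5] 14>12 → j++
[i=5,j=6] 14==14 emit → i++,j++
[i=6,j=7] 21<25 → i++
[i=7,j=7] 23<25 → i++
[i=8,j=7] 25==25 emit → i++,j++

i=9, j=8, emitted=[11, 14, 25]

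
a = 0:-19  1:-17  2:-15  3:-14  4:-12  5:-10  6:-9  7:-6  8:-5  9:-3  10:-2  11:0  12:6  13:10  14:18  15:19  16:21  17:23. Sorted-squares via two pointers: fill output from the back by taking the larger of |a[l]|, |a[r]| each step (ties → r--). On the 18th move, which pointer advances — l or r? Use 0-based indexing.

r

[0,17] |-19|<=|23| out[17]=529 → r--
[0,16] |-19|<=|21| out[16]=441 → r--
[0,15] |-19|<=|19| out[15]=361 → r--
[0,14] |-19|>|18| out[14]=361 → l++
[1,14] |-17|<=|18| out[13]=324 → r--
[1,13] |-17|>|10| out[12]=289 → l++
[2,13] |-15|>|10| out[11]=225 → l++
[3,13] |-14|>|10| out[10]=196 → l++
[4,13] |-12|>|10| out[9]=144 → l++
[5,13] |-10|<=|10| out[8]=100 → r--
[5,12] |-10|>|6| out[7]=100 → l++
[6,12] |-9|>|6| out[6]=81 → l++
[7,12] |-6|<=|6| out[5]=36 → r--
[7,11] |-6|>|0| out[4]=36 → l++
[8,11] |-5|>|0| out[3]=25 → l++
[9,11] |-3|>|0| out[2]=9 → l++
[10,11] |-2|>|0| out[1]=4 → l++
[11,11] |0|<=|0| out[0]=0 → r--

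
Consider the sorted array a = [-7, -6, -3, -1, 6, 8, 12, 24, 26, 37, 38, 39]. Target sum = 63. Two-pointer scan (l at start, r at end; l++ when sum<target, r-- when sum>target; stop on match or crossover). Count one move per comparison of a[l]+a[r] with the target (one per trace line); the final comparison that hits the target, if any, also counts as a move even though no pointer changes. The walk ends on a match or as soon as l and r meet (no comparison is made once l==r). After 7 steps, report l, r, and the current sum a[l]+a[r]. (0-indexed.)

l=7, r=11, sum=63

l=0 r=11: -7+39=32 <63, l++
l=1 r=11: -6+39=33 <63, l++
l=2 r=11: -3+39=36 <63, l++
l=3 r=11: -1+39=38 <63, l++
l=4 r=11: 6+39=45 <63, l++
l=5 r=11: 8+39=47 <63, l++
l=6 r=11: 12+39=51 <63, l++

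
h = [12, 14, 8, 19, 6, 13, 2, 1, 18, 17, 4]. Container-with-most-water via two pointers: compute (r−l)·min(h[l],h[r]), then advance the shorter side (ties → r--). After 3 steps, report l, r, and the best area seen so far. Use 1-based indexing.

l=1 r=11: min(12,4)*10=40 best=40 *, r--
l=1 r=10: min(12,17)*9=108 best=108 *, l++
l=2 r=10: min(14,17)*8=112 best=112 *, l++

l=3, r=10, best area=112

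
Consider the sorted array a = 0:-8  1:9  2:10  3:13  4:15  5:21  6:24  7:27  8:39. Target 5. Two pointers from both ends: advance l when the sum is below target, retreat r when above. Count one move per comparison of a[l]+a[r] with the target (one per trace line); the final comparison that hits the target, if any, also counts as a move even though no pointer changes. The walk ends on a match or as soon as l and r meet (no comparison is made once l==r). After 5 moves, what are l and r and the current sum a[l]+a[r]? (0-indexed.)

l=0, r=3, sum=5

l=0 r=8: -8+39=31 >5, r--
l=0 r=7: -8+27=19 >5, r--
l=0 r=6: -8+24=16 >5, r--
l=0 r=5: -8+21=13 >5, r--
l=0 r=4: -8+15=7 >5, r--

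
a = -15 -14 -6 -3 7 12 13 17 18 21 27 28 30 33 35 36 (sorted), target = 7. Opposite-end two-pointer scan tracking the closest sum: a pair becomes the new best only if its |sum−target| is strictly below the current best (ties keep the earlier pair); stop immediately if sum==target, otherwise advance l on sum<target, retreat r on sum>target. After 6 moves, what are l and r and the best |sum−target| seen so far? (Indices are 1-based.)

l=1 r=16: -15+36=21 d=14 *, r--
l=1 r=15: -15+35=20 d=13 *, r--
l=1 r=14: -15+33=18 d=11 *, r--
l=1 r=13: -15+30=15 d=8 *, r--
l=1 r=12: -15+28=13 d=6 *, r--
l=1 r=11: -15+27=12 d=5 *, r--

l=1, r=10, best |Δ|=5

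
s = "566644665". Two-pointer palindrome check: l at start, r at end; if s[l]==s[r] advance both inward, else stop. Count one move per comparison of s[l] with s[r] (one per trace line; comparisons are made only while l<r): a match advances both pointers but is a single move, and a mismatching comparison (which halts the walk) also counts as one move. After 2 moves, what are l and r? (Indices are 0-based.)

l=2, r=6

l=0 r=8: '5'=='5', l++,r--
l=1 r=7: '6'=='6', l++,r--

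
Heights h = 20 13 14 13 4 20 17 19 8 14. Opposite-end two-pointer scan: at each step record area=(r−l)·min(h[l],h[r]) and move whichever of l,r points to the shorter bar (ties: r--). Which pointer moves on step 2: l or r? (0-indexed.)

l=0 r=9: min(20,14)*9=126 best=126 *, r--
l=0 r=8: min(20,8)*8=64 best=126, r--

r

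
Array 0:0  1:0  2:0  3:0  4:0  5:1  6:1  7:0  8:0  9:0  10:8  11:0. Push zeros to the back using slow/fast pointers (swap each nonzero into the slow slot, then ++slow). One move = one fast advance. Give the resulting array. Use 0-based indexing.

[1, 1, 8, 0, 0, 0, 0, 0, 0, 0, 0, 0]

(s=0,f=0) a[fast]=0 → fast++
(s=0,f=1) a[fast]=0 → fast++
(s=0,f=2) a[fast]=0 → fast++
(s=0,f=3) a[fast]=0 → fast++
(s=0,f=4) a[fast]=0 → fast++
(s=0,f=5) a[fast]=1≠0 swap→a[0]=1 → slow++,fast++
(s=1,f=6) a[fast]=1≠0 swap→a[1]=1 → slow++,fast++
(s=2,f=7) a[fast]=0 → fast++
(s=2,f=8) a[fast]=0 → fast++
(s=2,f=9) a[fast]=0 → fast++
(s=2,f=10) a[fast]=8≠0 swap→a[2]=8 → slow++,fast++
(s=3,f=11) a[fast]=0 → fast++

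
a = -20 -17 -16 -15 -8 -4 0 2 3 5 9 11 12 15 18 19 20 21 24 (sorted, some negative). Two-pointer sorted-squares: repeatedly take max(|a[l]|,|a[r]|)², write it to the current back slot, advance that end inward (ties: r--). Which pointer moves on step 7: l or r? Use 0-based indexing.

l

l=0 r=18: |-20|<=|24| out[18]=576, r--
l=0 r=17: |-20|<=|21| out[17]=441, r--
l=0 r=16: |-20|<=|20| out[16]=400, r--
l=0 r=15: |-20|>|19| out[15]=400, l++
l=1 r=15: |-17|<=|19| out[14]=361, r--
l=1 r=14: |-17|<=|18| out[13]=324, r--
l=1 r=13: |-17|>|15| out[12]=289, l++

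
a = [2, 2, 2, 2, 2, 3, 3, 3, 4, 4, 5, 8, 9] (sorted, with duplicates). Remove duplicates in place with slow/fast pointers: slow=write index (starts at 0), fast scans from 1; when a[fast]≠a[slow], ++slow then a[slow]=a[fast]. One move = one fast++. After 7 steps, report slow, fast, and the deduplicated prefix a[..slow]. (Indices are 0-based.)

(s=0,f=1) a[fast]=2=a[slow] dup → fast++
(s=0,f=2) a[fast]=2=a[slow] dup → fast++
(s=0,f=3) a[fast]=2=a[slow] dup → fast++
(s=0,f=4) a[fast]=2=a[slow] dup → fast++
(s=0,f=5) a[fast]=3≠a[slow]=2 write a[1]=3 → slow++,fast++
(s=1,f=6) a[fast]=3=a[slow] dup → fast++
(s=1,f=7) a[fast]=3=a[slow] dup → fast++

slow=1, fast=8, prefix=[2, 3]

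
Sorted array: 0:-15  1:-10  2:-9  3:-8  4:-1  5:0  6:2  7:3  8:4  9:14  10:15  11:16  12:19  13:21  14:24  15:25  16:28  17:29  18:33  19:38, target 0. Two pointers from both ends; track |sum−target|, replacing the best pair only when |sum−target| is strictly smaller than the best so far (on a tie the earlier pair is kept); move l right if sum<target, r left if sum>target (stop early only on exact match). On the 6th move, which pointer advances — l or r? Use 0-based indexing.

[0,19] -15+38=23 d=23 * → r--
[0,18] -15+33=18 d=18 * → r--
[0,17] -15+29=14 d=14 * → r--
[0,16] -15+28=13 d=13 * → r--
[0,15] -15+25=10 d=10 * → r--
[0,14] -15+24=9 d=9 * → r--

r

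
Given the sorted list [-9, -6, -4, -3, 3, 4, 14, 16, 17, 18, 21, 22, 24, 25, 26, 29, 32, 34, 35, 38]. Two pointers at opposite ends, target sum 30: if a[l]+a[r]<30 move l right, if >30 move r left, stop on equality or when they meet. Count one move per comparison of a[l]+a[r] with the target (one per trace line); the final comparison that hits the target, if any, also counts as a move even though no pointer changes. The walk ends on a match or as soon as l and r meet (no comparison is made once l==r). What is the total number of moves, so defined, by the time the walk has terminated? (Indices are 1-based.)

5 moves

l=1 r=20: -9+38=29 <30, l++
l=2 r=20: -6+38=32 >30, r--
l=2 r=19: -6+35=29 <30, l++
l=3 r=19: -4+35=31 >30, r--
l=3 r=18: -4+34=30, found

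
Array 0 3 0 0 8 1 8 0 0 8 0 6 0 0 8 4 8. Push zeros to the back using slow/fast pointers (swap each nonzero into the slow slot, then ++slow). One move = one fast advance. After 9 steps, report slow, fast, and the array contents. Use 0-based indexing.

slow=4, fast=9, a=[3, 8, 1, 8, 0, 0, 0, 0, 0, 8, 0, 6, 0, 0, 8, 4, 8]

slow=0 fast=0: a[fast]=0, fast++
slow=0 fast=1: a[fast]=3≠0 swap→a[0]=3, slow++,fast++
slow=1 fast=2: a[fast]=0, fast++
slow=1 fast=3: a[fast]=0, fast++
slow=1 fast=4: a[fast]=8≠0 swap→a[1]=8, slow++,fast++
slow=2 fast=5: a[fast]=1≠0 swap→a[2]=1, slow++,fast++
slow=3 fast=6: a[fast]=8≠0 swap→a[3]=8, slow++,fast++
slow=4 fast=7: a[fast]=0, fast++
slow=4 fast=8: a[fast]=0, fast++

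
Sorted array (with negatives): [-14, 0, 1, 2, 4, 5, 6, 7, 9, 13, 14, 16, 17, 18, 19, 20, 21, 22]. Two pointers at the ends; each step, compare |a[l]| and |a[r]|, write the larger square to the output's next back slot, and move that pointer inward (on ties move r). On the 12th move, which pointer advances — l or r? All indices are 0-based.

l=0 r=17: |-14|<=|22| out[17]=484, r--
l=0 r=16: |-14|<=|21| out[16]=441, r--
l=0 r=15: |-14|<=|20| out[15]=400, r--
l=0 r=14: |-14|<=|19| out[14]=361, r--
l=0 r=13: |-14|<=|18| out[13]=324, r--
l=0 r=12: |-14|<=|17| out[12]=289, r--
l=0 r=11: |-14|<=|16| out[11]=256, r--
l=0 r=10: |-14|<=|14| out[10]=196, r--
l=0 r=9: |-14|>|13| out[9]=196, l++
l=1 r=9: |0|<=|13| out[8]=169, r--
l=1 r=8: |0|<=|9| out[7]=81, r--
l=1 r=7: |0|<=|7| out[6]=49, r--

r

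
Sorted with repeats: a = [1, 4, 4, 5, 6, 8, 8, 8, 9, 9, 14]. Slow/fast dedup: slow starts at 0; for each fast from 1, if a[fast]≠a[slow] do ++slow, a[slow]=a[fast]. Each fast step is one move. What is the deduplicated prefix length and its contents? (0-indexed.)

length 7; prefix = [1, 4, 5, 6, 8, 9, 14]

(s=0,f=1) a[fast]=4≠a[slow]=1 write a[1]=4 → slow++,fast++
(s=1,f=2) a[fast]=4=a[slow] dup → fast++
(s=1,f=3) a[fast]=5≠a[slow]=4 write a[2]=5 → slow++,fast++
(s=2,f=4) a[fast]=6≠a[slow]=5 write a[3]=6 → slow++,fast++
(s=3,f=5) a[fast]=8≠a[slow]=6 write a[4]=8 → slow++,fast++
(s=4,f=6) a[fast]=8=a[slow] dup → fast++
(s=4,f=7) a[fast]=8=a[slow] dup → fast++
(s=4,f=8) a[fast]=9≠a[slow]=8 write a[5]=9 → slow++,fast++
(s=5,f=9) a[fast]=9=a[slow] dup → fast++
(s=5,f=10) a[fast]=14≠a[slow]=9 write a[6]=14 → slow++,fast++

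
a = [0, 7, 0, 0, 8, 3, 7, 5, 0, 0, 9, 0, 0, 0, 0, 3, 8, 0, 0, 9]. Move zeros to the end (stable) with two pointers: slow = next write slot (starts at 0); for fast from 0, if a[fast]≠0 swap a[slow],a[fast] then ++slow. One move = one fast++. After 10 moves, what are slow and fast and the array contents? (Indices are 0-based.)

slow=0 fast=0: a[fast]=0, fast++
slow=0 fast=1: a[fast]=7≠0 swap→a[0]=7, slow++,fast++
slow=1 fast=2: a[fast]=0, fast++
slow=1 fast=3: a[fast]=0, fast++
slow=1 fast=4: a[fast]=8≠0 swap→a[1]=8, slow++,fast++
slow=2 fast=5: a[fast]=3≠0 swap→a[2]=3, slow++,fast++
slow=3 fast=6: a[fast]=7≠0 swap→a[3]=7, slow++,fast++
slow=4 fast=7: a[fast]=5≠0 swap→a[4]=5, slow++,fast++
slow=5 fast=8: a[fast]=0, fast++
slow=5 fast=9: a[fast]=0, fast++

slow=5, fast=10, a=[7, 8, 3, 7, 5, 0, 0, 0, 0, 0, 9, 0, 0, 0, 0, 3, 8, 0, 0, 9]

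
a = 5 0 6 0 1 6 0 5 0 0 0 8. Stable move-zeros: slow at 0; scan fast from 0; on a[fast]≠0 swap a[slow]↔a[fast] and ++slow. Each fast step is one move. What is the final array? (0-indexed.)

(s=0,f=0) a[fast]=5≠0 swap→a[0]=5 → slow++,fast++
(s=1,f=1) a[fast]=0 → fast++
(s=1,f=2) a[fast]=6≠0 swap→a[1]=6 → slow++,fast++
(s=2,f=3) a[fast]=0 → fast++
(s=2,f=4) a[fast]=1≠0 swap→a[2]=1 → slow++,fast++
(s=3,f=5) a[fast]=6≠0 swap→a[3]=6 → slow++,fast++
(s=4,f=6) a[fast]=0 → fast++
(s=4,f=7) a[fast]=5≠0 swap→a[4]=5 → slow++,fast++
(s=5,f=8) a[fast]=0 → fast++
(s=5,f=9) a[fast]=0 → fast++
(s=5,f=10) a[fast]=0 → fast++
(s=5,f=11) a[fast]=8≠0 swap→a[5]=8 → slow++,fast++

[5, 6, 1, 6, 5, 8, 0, 0, 0, 0, 0, 0]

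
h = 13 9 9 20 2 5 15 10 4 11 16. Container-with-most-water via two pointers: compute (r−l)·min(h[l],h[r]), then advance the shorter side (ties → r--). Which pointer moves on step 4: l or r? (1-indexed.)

[1,11] min(13,16)*10=130 best=130 * → l++
[2,11] min(9,16)*9=81 best=130 → l++
[3,11] min(9,16)*8=72 best=130 → l++
[4,11] min(20,16)*7=112 best=130 → r--

r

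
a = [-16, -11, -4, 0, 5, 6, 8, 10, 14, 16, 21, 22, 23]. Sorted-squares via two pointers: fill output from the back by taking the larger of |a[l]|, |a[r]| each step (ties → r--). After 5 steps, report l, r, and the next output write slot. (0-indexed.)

l=1, r=8, next write slot=7

l=0 r=12: |-16|<=|23| out[12]=529, r--
l=0 r=11: |-16|<=|22| out[11]=484, r--
l=0 r=10: |-16|<=|21| out[10]=441, r--
l=0 r=9: |-16|<=|16| out[9]=256, r--
l=0 r=8: |-16|>|14| out[8]=256, l++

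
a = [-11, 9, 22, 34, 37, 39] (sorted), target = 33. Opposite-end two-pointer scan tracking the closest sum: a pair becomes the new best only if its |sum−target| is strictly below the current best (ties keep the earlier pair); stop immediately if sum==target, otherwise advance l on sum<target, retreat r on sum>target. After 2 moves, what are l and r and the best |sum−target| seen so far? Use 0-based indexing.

[0,5] -11+39=28 d=5 * → l++
[1,5] 9+39=48 d=15 → r--

l=1, r=4, best |Δ|=5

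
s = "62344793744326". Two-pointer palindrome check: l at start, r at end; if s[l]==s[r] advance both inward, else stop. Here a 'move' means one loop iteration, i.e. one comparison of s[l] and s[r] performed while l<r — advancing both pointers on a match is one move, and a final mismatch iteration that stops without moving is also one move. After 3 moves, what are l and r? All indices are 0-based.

l=3, r=10

[0,13] '6'=='6' → l++,r--
[1,12] '2'=='2' → l++,r--
[2,11] '3'=='3' → l++,r--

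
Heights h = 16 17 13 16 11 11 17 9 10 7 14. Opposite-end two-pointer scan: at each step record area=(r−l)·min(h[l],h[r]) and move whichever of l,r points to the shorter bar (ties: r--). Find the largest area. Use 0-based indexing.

[0,10] min(16,14)*10=140 best=140 * → r--
[0,9] min(16,7)*9=63 best=140 → r--
[0,8] min(16,10)*8=80 best=140 → r--
[0,7] min(16,9)*7=63 best=140 → r--
[0,6] min(16,17)*6=96 best=140 → l++
[1,6] min(17,17)*5=85 best=140 → r--
[1,5] min(17,11)*4=44 best=140 → r--
[1,4] min(17,11)*3=33 best=140 → r--
[1,3] min(17,16)*2=32 best=140 → r--
[1,2] min(17,13)*1=13 best=140 → r--

max area = 140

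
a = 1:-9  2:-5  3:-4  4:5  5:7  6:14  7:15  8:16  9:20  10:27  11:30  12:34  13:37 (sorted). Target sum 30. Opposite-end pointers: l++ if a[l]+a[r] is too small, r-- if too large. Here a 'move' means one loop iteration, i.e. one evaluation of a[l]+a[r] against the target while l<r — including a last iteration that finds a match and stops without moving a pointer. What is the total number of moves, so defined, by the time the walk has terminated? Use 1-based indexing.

[1,13] -9+37=28 <30 → l++
[2,13] -5+37=32 >30 → r--
[2,12] -5+34=29 <30 → l++
[3,12] -4+34=30 → found

4 moves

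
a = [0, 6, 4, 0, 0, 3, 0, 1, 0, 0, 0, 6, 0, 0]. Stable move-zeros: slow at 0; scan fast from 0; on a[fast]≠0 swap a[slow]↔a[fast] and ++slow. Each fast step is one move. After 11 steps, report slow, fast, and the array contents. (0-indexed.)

(s=0,f=0) a[fast]=0 → fast++
(s=0,f=1) a[fast]=6≠0 swap→a[0]=6 → slow++,fast++
(s=1,f=2) a[fast]=4≠0 swap→a[1]=4 → slow++,fast++
(s=2,f=3) a[fast]=0 → fast++
(s=2,f=4) a[fast]=0 → fast++
(s=2,f=5) a[fast]=3≠0 swap→a[2]=3 → slow++,fast++
(s=3,f=6) a[fast]=0 → fast++
(s=3,f=7) a[fast]=1≠0 swap→a[3]=1 → slow++,fast++
(s=4,f=8) a[fast]=0 → fast++
(s=4,f=9) a[fast]=0 → fast++
(s=4,f=10) a[fast]=0 → fast++

slow=4, fast=11, a=[6, 4, 3, 1, 0, 0, 0, 0, 0, 0, 0, 6, 0, 0]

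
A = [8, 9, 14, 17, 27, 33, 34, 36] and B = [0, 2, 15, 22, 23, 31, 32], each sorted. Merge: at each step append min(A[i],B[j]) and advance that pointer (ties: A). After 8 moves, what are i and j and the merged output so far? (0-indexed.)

i=4, j=4, merged so far=[0, 2, 8, 9, 14, 15, 17, 22]

i=0 j=0: A[i]=8>B[j]=0 take 0, j++
i=0 j=1: A[i]=8>B[j]=2 take 2, j++
i=0 j=2: A[i]=8<=B[j]=15 take 8, i++
i=1 j=2: A[i]=9<=B[j]=15 take 9, i++
i=2 j=2: A[i]=14<=B[j]=15 take 14, i++
i=3 j=2: A[i]=17>B[j]=15 take 15, j++
i=3 j=3: A[i]=17<=B[j]=22 take 17, i++
i=4 j=3: A[i]=27>B[j]=22 take 22, j++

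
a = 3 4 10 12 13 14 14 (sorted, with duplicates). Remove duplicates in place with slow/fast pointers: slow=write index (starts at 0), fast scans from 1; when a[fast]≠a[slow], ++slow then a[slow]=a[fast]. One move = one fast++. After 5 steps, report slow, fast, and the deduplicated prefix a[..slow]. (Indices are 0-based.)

(s=0,f=1) a[fast]=4≠a[slow]=3 write a[1]=4 → slow++,fast++
(s=1,f=2) a[fast]=10≠a[slow]=4 write a[2]=10 → slow++,fast++
(s=2,f=3) a[fast]=12≠a[slow]=10 write a[3]=12 → slow++,fast++
(s=3,f=4) a[fast]=13≠a[slow]=12 write a[4]=13 → slow++,fast++
(s=4,f=5) a[fast]=14≠a[slow]=13 write a[5]=14 → slow++,fast++

slow=5, fast=6, prefix=[3, 4, 10, 12, 13, 14]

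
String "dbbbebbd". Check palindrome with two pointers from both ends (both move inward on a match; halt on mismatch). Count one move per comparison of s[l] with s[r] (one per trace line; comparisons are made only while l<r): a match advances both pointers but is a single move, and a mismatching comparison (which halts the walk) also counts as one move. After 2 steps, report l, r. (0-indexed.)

l=2, r=5

[0,7] 'd'=='d' → l++,r--
[1,6] 'b'=='b' → l++,r--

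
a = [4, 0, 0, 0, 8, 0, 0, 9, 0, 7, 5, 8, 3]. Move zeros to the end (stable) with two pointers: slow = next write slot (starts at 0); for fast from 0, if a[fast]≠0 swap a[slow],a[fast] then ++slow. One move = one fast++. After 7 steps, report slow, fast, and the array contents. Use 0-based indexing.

slow=0 fast=0: a[fast]=4≠0 swap→a[0]=4, slow++,fast++
slow=1 fast=1: a[fast]=0, fast++
slow=1 fast=2: a[fast]=0, fast++
slow=1 fast=3: a[fast]=0, fast++
slow=1 fast=4: a[fast]=8≠0 swap→a[1]=8, slow++,fast++
slow=2 fast=5: a[fast]=0, fast++
slow=2 fast=6: a[fast]=0, fast++

slow=2, fast=7, a=[4, 8, 0, 0, 0, 0, 0, 9, 0, 7, 5, 8, 3]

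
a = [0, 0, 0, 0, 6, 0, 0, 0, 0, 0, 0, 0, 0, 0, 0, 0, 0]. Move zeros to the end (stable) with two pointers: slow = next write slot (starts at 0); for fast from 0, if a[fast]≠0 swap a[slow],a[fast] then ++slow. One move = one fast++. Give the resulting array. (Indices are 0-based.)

[6, 0, 0, 0, 0, 0, 0, 0, 0, 0, 0, 0, 0, 0, 0, 0, 0]

(s=0,f=0) a[fast]=0 → fast++
(s=0,f=1) a[fast]=0 → fast++
(s=0,f=2) a[fast]=0 → fast++
(s=0,f=3) a[fast]=0 → fast++
(s=0,f=4) a[fast]=6≠0 swap→a[0]=6 → slow++,fast++
(s=1,f=5) a[fast]=0 → fast++
(s=1,f=6) a[fast]=0 → fast++
(s=1,f=7) a[fast]=0 → fast++
(s=1,f=8) a[fast]=0 → fast++
(s=1,f=9) a[fast]=0 → fast++
(s=1,f=10) a[fast]=0 → fast++
(s=1,f=11) a[fast]=0 → fast++
(s=1,f=12) a[fast]=0 → fast++
(s=1,f=13) a[fast]=0 → fast++
(s=1,f=14) a[fast]=0 → fast++
(s=1,f=15) a[fast]=0 → fast++
(s=1,f=16) a[fast]=0 → fast++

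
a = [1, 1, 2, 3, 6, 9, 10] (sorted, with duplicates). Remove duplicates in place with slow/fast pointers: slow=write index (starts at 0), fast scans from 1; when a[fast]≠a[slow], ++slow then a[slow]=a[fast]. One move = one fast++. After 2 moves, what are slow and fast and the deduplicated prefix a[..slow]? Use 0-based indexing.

(s=0,f=1) a[fast]=1=a[slow] dup → fast++
(s=0,f=2) a[fast]=2≠a[slow]=1 write a[1]=2 → slow++,fast++

slow=1, fast=3, prefix=[1, 2]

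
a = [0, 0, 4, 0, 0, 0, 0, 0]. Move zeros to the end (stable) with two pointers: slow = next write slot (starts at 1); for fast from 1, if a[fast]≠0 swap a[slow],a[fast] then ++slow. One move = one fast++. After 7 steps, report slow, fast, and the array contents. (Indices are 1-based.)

slow=1 fast=1: a[fast]=0, fast++
slow=1 fast=2: a[fast]=0, fast++
slow=1 fast=3: a[fast]=4≠0 swap→a[1]=4, slow++,fast++
slow=2 fast=4: a[fast]=0, fast++
slow=2 fast=5: a[fast]=0, fast++
slow=2 fast=6: a[fast]=0, fast++
slow=2 fast=7: a[fast]=0, fast++

slow=2, fast=8, a=[4, 0, 0, 0, 0, 0, 0, 0]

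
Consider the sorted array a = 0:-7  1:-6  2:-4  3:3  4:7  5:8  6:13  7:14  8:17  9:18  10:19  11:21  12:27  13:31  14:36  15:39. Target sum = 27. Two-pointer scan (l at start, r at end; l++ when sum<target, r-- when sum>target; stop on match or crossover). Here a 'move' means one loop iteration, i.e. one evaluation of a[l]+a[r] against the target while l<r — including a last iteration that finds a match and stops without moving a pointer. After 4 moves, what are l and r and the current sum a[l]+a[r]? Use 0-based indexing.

l=2, r=13, sum=27

l=0 r=15: -7+39=32 >27, r--
l=0 r=14: -7+36=29 >27, r--
l=0 r=13: -7+31=24 <27, l++
l=1 r=13: -6+31=25 <27, l++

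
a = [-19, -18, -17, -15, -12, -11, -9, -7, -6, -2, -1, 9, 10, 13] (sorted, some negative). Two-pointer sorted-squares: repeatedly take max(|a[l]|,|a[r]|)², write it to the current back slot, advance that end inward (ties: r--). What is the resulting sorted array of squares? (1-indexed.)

[1, 4, 36, 49, 81, 81, 100, 121, 144, 169, 225, 289, 324, 361]

l=1 r=14: |-19|>|13| out[14]=361, l++
l=2 r=14: |-18|>|13| out[13]=324, l++
l=3 r=14: |-17|>|13| out[12]=289, l++
l=4 r=14: |-15|>|13| out[11]=225, l++
l=5 r=14: |-12|<=|13| out[10]=169, r--
l=5 r=13: |-12|>|10| out[9]=144, l++
l=6 r=13: |-11|>|10| out[8]=121, l++
l=7 r=13: |-9|<=|10| out[7]=100, r--
l=7 r=12: |-9|<=|9| out[6]=81, r--
l=7 r=11: |-9|>|-1| out[5]=81, l++
l=8 r=11: |-7|>|-1| out[4]=49, l++
l=9 r=11: |-6|>|-1| out[3]=36, l++
l=10 r=11: |-2|>|-1| out[2]=4, l++
l=11 r=11: |-1|<=|-1| out[1]=1, r--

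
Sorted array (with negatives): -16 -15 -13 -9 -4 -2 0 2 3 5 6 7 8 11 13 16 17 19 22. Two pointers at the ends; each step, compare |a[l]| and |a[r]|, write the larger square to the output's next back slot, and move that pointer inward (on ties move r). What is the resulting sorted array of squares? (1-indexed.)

[0, 4, 4, 9, 16, 25, 36, 49, 64, 81, 121, 169, 169, 225, 256, 256, 289, 361, 484]

[1,19] |-16|<=|22| out[19]=484 → r--
[1,18] |-16|<=|19| out[18]=361 → r--
[1,17] |-16|<=|17| out[17]=289 → r--
[1,16] |-16|<=|16| out[16]=256 → r--
[1,15] |-16|>|13| out[15]=256 → l++
[2,15] |-15|>|13| out[14]=225 → l++
[3,15] |-13|<=|13| out[13]=169 → r--
[3,14] |-13|>|11| out[12]=169 → l++
[4,14] |-9|<=|11| out[11]=121 → r--
[4,13] |-9|>|8| out[10]=81 → l++
[5,13] |-4|<=|8| out[9]=64 → r--
[5,12] |-4|<=|7| out[8]=49 → r--
[5,11] |-4|<=|6| out[7]=36 → r--
[5,10] |-4|<=|5| out[6]=25 → r--
[5,9] |-4|>|3| out[5]=16 → l++
[6,9] |-2|<=|3| out[4]=9 → r--
[6,8] |-2|<=|2| out[3]=4 → r--
[6,7] |-2|>|0| out[2]=4 → l++
[7,7] |0|<=|0| out[1]=0 → r--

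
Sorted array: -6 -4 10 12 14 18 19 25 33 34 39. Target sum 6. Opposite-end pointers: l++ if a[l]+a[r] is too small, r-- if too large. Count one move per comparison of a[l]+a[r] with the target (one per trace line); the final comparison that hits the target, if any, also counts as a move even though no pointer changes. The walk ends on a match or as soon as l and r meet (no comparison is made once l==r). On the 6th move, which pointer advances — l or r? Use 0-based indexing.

r

[0,10] -6+39=33 >6 → r--
[0,9] -6+34=28 >6 → r--
[0,8] -6+33=27 >6 → r--
[0,7] -6+25=19 >6 → r--
[0,6] -6+19=13 >6 → r--
[0,5] -6+18=12 >6 → r--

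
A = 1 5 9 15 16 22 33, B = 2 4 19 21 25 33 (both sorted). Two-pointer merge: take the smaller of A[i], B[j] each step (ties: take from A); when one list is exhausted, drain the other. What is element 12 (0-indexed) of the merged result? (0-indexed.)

[i=0,j=0] A[i]=1<=B[j]=2 take 1 → i++
[i=1,j=0] A[i]=5>B[j]=2 take 2 → j++
[i=1,j=1] A[i]=5>B[j]=4 take 4 → j++
[i=1,j=2] A[i]=5<=B[j]=19 take 5 → i++
[i=2,j=2] A[i]=9<=B[j]=19 take 9 → i++
[i=3,j=2] A[i]=15<=B[j]=19 take 15 → i++
[i=4,j=2] A[i]=16<=B[j]=19 take 16 → i++
[i=5,j=2] A[i]=22>B[j]=19 take 19 → j++
[i=5,j=3] A[i]=22>B[j]=21 take 21 → j++
[i=5,j=4] A[i]=22<=B[j]=25 take 22 → i++
[i=6,j=4] A[i]=33>B[j]=25 take 25 → j++
[i=6,j=5] A[i]=33<=B[j]=33 take 33 → i++
[i=7,j=5] A done, take B[j]=33 → j++

merged[12] = 33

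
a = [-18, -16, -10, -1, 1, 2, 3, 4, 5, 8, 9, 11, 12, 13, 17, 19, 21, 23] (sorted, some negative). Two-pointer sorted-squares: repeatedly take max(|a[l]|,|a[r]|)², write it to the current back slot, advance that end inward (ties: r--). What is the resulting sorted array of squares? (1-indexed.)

[1, 1, 4, 9, 16, 25, 64, 81, 100, 121, 144, 169, 256, 289, 324, 361, 441, 529]

l=1 r=18: |-18|<=|23| out[18]=529, r--
l=1 r=17: |-18|<=|21| out[17]=441, r--
l=1 r=16: |-18|<=|19| out[16]=361, r--
l=1 r=15: |-18|>|17| out[15]=324, l++
l=2 r=15: |-16|<=|17| out[14]=289, r--
l=2 r=14: |-16|>|13| out[13]=256, l++
l=3 r=14: |-10|<=|13| out[12]=169, r--
l=3 r=13: |-10|<=|12| out[11]=144, r--
l=3 r=12: |-10|<=|11| out[10]=121, r--
l=3 r=11: |-10|>|9| out[9]=100, l++
l=4 r=11: |-1|<=|9| out[8]=81, r--
l=4 r=10: |-1|<=|8| out[7]=64, r--
l=4 r=9: |-1|<=|5| out[6]=25, r--
l=4 r=8: |-1|<=|4| out[5]=16, r--
l=4 r=7: |-1|<=|3| out[4]=9, r--
l=4 r=6: |-1|<=|2| out[3]=4, r--
l=4 r=5: |-1|<=|1| out[2]=1, r--
l=4 r=4: |-1|<=|-1| out[1]=1, r--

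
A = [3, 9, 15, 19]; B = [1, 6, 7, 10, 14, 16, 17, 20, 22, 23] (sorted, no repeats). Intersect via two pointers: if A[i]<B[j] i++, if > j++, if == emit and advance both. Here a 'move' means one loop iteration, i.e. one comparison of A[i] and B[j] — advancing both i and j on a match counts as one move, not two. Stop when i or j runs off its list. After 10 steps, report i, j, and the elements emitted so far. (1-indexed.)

[i=1,j=1] 3>1 → j++
[i=1,j=2] 3<6 → i++
[i=2,j=2] 9>6 → j++
[i=2,j=3] 9>7 → j++
[i=2,j=4] 9<10 → i++
[i=3,j=4] 15>10 → j++
[i=3,j=5] 15>14 → j++
[i=3,j=6] 15<16 → i++
[i=4,j=6] 19>16 → j++
[i=4,j=7] 19>17 → j++

i=4, j=8, emitted=[]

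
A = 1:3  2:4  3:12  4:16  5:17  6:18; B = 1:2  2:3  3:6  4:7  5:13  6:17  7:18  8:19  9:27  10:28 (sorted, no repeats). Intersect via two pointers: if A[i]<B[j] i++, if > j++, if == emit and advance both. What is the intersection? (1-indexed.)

i=1 j=1: 3>2, j++
i=1 j=2: 3==3 emit, i++,j++
i=2 j=3: 4<6, i++
i=3 j=3: 12>6, j++
i=3 j=4: 12>7, j++
i=3 j=5: 12<13, i++
i=4 j=5: 16>13, j++
i=4 j=6: 16<17, i++
i=5 j=6: 17==17 emit, i++,j++
i=6 j=7: 18==18 emit, i++,j++

intersection = [3, 17, 18]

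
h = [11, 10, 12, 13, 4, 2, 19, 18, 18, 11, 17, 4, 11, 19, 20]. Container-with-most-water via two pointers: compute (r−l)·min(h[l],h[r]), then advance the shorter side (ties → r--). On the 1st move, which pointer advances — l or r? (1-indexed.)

l

l=1 r=15: min(11,20)*14=154 best=154 *, l++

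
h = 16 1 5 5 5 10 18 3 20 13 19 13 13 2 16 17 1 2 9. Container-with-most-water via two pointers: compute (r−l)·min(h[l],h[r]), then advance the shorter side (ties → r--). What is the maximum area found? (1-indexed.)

l=1 r=19: min(16,9)*18=162 best=162 *, r--
l=1 r=18: min(16,2)*17=34 best=162, r--
l=1 r=17: min(16,1)*16=16 best=162, r--
l=1 r=16: min(16,17)*15=240 best=240 *, l++
l=2 r=16: min(1,17)*14=14 best=240, l++
l=3 r=16: min(5,17)*13=65 best=240, l++
l=4 r=16: min(5,17)*12=60 best=240, l++
l=5 r=16: min(5,17)*11=55 best=240, l++
l=6 r=16: min(10,17)*10=100 best=240, l++
l=7 r=16: min(18,17)*9=153 best=240, r--
l=7 r=15: min(18,16)*8=128 best=240, r--
l=7 r=14: min(18,2)*7=14 best=240, r--
l=7 r=13: min(18,13)*6=78 best=240, r--
l=7 r=12: min(18,13)*5=65 best=240, r--
l=7 r=11: min(18,19)*4=72 best=240, l++
l=8 r=11: min(3,19)*3=9 best=240, l++
l=9 r=11: min(20,19)*2=38 best=240, r--
l=9 r=10: min(20,13)*1=13 best=240, r--

max area = 240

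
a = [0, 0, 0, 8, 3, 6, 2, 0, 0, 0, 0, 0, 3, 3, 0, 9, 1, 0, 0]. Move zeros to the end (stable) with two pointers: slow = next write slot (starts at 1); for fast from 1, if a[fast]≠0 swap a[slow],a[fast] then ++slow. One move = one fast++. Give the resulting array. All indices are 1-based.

[8, 3, 6, 2, 3, 3, 9, 1, 0, 0, 0, 0, 0, 0, 0, 0, 0, 0, 0]

(s=1,f=1) a[fast]=0 → fast++
(s=1,f=2) a[fast]=0 → fast++
(s=1,f=3) a[fast]=0 → fast++
(s=1,f=4) a[fast]=8≠0 swap→a[1]=8 → slow++,fast++
(s=2,f=5) a[fast]=3≠0 swap→a[2]=3 → slow++,fast++
(s=3,f=6) a[fast]=6≠0 swap→a[3]=6 → slow++,fast++
(s=4,f=7) a[fast]=2≠0 swap→a[4]=2 → slow++,fast++
(s=5,f=8) a[fast]=0 → fast++
(s=5,f=9) a[fast]=0 → fast++
(s=5,f=10) a[fast]=0 → fast++
(s=5,f=11) a[fast]=0 → fast++
(s=5,f=12) a[fast]=0 → fast++
(s=5,f=13) a[fast]=3≠0 swap→a[5]=3 → slow++,fast++
(s=6,f=14) a[fast]=3≠0 swap→a[6]=3 → slow++,fast++
(s=7,f=15) a[fast]=0 → fast++
(s=7,f=16) a[fast]=9≠0 swap→a[7]=9 → slow++,fast++
(s=8,f=17) a[fast]=1≠0 swap→a[8]=1 → slow++,fast++
(s=9,f=18) a[fast]=0 → fast++
(s=9,f=19) a[fast]=0 → fast++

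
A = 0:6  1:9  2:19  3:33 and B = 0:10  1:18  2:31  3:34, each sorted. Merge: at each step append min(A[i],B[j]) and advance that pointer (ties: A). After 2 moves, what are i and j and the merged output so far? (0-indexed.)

[i=0,j=0] A[i]=6<=B[j]=10 take 6 → i++
[i=1,j=0] A[i]=9<=B[j]=10 take 9 → i++

i=2, j=0, merged so far=[6, 9]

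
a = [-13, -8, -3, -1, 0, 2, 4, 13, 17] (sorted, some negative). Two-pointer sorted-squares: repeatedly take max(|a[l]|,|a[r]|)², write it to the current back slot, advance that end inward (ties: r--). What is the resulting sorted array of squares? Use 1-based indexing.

[0, 1, 4, 9, 16, 64, 169, 169, 289]

[1,9] |-13|<=|17| out[9]=289 → r--
[1,8] |-13|<=|13| out[8]=169 → r--
[1,7] |-13|>|4| out[7]=169 → l++
[2,7] |-8|>|4| out[6]=64 → l++
[3,7] |-3|<=|4| out[5]=16 → r--
[3,6] |-3|>|2| out[4]=9 → l++
[4,6] |-1|<=|2| out[3]=4 → r--
[4,5] |-1|>|0| out[2]=1 → l++
[5,5] |0|<=|0| out[1]=0 → r--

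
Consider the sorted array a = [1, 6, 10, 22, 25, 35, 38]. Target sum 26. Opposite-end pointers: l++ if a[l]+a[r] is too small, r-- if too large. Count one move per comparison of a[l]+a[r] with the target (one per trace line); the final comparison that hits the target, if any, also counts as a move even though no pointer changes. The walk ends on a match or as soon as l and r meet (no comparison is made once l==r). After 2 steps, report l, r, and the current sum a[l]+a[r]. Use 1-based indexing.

l=1 r=7: 1+38=39 >26, r--
l=1 r=6: 1+35=36 >26, r--

l=1, r=5, sum=26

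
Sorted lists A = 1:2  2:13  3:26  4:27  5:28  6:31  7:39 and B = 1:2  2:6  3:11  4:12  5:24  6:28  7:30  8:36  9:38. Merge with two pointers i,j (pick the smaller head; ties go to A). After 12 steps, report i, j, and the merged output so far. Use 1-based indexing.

i=6, j=8, merged so far=[2, 2, 6, 11, 12, 13, 24, 26, 27, 28, 28, 30]

[i=1,j=1] A[i]=2<=B[j]=2 take 2 → i++
[i=2,j=1] A[i]=13>B[j]=2 take 2 → j++
[i=2,j=2] A[i]=13>B[j]=6 take 6 → j++
[i=2,j=3] A[i]=13>B[j]=11 take 11 → j++
[i=2,j=4] A[i]=13>B[j]=12 take 12 → j++
[i=2,j=5] A[i]=13<=B[j]=24 take 13 → i++
[i=3,j=5] A[i]=26>B[j]=24 take 24 → j++
[i=3,j=6] A[i]=26<=B[j]=28 take 26 → i++
[i=4,j=6] A[i]=27<=B[j]=28 take 27 → i++
[i=5,j=6] A[i]=28<=B[j]=28 take 28 → i++
[i=6,j=6] A[i]=31>B[j]=28 take 28 → j++
[i=6,j=7] A[i]=31>B[j]=30 take 30 → j++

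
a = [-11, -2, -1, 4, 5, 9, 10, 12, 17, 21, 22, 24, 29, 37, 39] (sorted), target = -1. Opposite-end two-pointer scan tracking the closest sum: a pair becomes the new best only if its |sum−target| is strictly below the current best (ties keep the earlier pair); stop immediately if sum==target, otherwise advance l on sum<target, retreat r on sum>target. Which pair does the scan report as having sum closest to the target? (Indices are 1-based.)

l=1 r=15: -11+39=28 d=29 *, r--
l=1 r=14: -11+37=26 d=27 *, r--
l=1 r=13: -11+29=18 d=19 *, r--
l=1 r=12: -11+24=13 d=14 *, r--
l=1 r=11: -11+22=11 d=12 *, r--
l=1 r=10: -11+21=10 d=11 *, r--
l=1 r=9: -11+17=6 d=7 *, r--
l=1 r=8: -11+12=1 d=2 *, r--
l=1 r=7: -11+10=-1 d=0 *, stop

pair (-11, 10) with sum -1 (|Δ|=0)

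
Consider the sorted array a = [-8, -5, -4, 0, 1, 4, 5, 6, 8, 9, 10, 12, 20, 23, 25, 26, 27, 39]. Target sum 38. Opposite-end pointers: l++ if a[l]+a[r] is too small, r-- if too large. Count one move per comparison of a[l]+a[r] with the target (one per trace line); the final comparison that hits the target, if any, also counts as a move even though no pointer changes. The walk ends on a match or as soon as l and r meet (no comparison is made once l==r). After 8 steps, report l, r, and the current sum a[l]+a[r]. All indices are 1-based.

l=8, r=17, sum=33

l=1 r=18: -8+39=31 <38, l++
l=2 r=18: -5+39=34 <38, l++
l=3 r=18: -4+39=35 <38, l++
l=4 r=18: 0+39=39 >38, r--
l=4 r=17: 0+27=27 <38, l++
l=5 r=17: 1+27=28 <38, l++
l=6 r=17: 4+27=31 <38, l++
l=7 r=17: 5+27=32 <38, l++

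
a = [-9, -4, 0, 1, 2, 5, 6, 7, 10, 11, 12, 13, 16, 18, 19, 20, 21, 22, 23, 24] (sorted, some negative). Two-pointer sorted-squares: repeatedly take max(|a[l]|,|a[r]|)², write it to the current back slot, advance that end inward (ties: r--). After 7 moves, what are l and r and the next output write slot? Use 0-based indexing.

l=0, r=12, next write slot=12

l=0 r=19: |-9|<=|24| out[19]=576, r--
l=0 r=18: |-9|<=|23| out[18]=529, r--
l=0 r=17: |-9|<=|22| out[17]=484, r--
l=0 r=16: |-9|<=|21| out[16]=441, r--
l=0 r=15: |-9|<=|20| out[15]=400, r--
l=0 r=14: |-9|<=|19| out[14]=361, r--
l=0 r=13: |-9|<=|18| out[13]=324, r--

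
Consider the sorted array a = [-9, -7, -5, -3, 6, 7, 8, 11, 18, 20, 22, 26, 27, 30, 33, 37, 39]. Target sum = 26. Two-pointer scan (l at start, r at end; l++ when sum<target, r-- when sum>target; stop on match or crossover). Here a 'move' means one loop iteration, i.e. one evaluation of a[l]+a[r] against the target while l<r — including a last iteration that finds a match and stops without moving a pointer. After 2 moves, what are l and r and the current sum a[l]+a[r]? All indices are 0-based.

l=0 r=16: -9+39=30 >26, r--
l=0 r=15: -9+37=28 >26, r--

l=0, r=14, sum=24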